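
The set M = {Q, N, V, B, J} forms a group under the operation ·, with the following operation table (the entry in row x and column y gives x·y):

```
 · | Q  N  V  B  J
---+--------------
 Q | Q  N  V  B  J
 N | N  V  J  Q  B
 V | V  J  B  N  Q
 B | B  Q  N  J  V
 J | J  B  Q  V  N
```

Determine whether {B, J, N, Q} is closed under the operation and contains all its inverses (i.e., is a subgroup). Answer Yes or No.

No

J·B = V, which is not in {B, J, N, Q}.
The subset is not closed under ·, so it is not a subgroup.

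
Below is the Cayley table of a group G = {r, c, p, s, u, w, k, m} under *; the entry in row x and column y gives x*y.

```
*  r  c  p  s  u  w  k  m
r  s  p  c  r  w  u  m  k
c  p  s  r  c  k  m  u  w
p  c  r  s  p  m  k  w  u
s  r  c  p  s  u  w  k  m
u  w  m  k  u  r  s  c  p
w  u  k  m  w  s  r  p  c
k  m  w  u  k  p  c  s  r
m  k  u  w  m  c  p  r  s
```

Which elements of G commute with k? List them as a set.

{k, m, r, s}

Compare row k with column k entry by entry.
r*k = m = k*r, so r commutes with k.
c*k = u but k*c = w, so c does not.
Collecting the elements that commute with k: C(k) = {k, m, r, s}.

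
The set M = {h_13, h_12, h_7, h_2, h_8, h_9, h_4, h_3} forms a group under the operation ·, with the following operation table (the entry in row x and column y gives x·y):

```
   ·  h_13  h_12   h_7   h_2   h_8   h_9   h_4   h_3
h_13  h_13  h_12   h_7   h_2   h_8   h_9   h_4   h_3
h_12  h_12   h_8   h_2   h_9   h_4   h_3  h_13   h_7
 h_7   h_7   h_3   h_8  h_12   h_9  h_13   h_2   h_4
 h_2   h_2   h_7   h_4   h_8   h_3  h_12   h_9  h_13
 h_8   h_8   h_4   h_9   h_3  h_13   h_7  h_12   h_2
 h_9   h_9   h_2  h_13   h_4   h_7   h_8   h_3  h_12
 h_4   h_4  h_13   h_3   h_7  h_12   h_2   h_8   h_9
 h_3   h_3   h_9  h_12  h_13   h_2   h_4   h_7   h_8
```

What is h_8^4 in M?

h_13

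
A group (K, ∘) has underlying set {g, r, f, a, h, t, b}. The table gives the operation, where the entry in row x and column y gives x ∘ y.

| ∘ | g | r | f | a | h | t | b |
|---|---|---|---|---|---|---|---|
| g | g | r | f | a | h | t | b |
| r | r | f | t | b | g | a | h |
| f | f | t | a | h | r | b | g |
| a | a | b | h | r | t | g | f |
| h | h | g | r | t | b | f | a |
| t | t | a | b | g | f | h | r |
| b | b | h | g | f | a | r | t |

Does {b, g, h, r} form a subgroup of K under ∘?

h ∘ b = a, which is not in {b, g, h, r}.
The subset is not closed under ∘, so it is not a subgroup.

No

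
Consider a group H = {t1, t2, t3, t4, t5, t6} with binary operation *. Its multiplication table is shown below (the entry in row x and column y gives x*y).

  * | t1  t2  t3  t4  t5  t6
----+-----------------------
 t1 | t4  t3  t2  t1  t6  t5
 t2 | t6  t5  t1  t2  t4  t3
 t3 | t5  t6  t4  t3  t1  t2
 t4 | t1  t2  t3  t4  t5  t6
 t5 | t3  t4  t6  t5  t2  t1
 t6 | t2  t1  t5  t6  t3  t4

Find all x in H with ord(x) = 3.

Identity is t4. Compute the order of each non-identity element by repeated multiplication:
  t1: t1 → t4  (order 2)
  t2: t2 → t5 → t4  (order 3)
  t3: t3 → t4  (order 2)
  t5: t5 → t2 → t4  (order 3)
  t6: t6 → t4  (order 2)
Elements of order 3: {t2, t5}.
(Structurally, H here is isomorphic to the symmetric group S_3.)

{t2, t5}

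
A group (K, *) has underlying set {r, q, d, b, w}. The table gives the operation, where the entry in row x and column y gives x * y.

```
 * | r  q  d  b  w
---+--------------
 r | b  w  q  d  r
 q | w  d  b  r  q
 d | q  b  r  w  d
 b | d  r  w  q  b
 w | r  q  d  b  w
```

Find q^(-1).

First locate the identity: row w matches the header, so w is the identity.
Scan row q for w: q * r = w. Hence q^(-1) = r.

r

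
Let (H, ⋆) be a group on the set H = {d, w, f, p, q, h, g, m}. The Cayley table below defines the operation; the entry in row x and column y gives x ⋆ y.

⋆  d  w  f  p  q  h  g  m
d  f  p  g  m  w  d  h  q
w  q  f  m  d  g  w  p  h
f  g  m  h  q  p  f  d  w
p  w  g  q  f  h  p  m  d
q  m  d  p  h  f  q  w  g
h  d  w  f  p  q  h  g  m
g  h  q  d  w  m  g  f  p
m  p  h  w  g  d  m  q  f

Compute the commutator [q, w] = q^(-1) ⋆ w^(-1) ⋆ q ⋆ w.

Identity is h; from the table q^(-1) = p and w^(-1) = m.
p ⋆ m = d
d ⋆ q = w
w ⋆ w = f
(Structurally, H here is isomorphic to the quaternion group Q_8.)

f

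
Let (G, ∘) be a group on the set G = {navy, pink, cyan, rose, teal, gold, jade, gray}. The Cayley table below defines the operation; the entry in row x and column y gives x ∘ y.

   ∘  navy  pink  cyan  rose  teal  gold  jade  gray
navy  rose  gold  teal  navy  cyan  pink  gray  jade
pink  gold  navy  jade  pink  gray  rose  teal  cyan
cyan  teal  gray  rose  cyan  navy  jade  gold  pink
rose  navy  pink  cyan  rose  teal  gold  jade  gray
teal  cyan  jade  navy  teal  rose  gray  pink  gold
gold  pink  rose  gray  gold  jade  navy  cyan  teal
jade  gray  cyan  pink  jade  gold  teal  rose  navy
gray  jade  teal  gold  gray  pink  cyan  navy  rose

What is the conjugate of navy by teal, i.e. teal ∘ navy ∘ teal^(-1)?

The identity is rose. In row teal, the entry rose sits in column teal, so teal^(-1) = teal.
teal ∘ navy = cyan
cyan ∘ teal = navy

navy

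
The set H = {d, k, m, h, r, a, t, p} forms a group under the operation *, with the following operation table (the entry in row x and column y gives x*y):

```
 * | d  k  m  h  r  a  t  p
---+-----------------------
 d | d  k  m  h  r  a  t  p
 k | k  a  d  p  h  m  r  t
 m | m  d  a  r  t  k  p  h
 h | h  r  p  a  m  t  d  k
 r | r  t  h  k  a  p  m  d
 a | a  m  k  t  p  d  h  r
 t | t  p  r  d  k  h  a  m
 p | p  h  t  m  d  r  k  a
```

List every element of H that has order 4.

{h, k, m, p, r, t}

Identity is d. Compute the order of each non-identity element by repeated multiplication:
  k: k → a → m → d  (order 4)
  m: m → a → k → d  (order 4)
  h: h → a → t → d  (order 4)
  r: r → a → p → d  (order 4)
  a: a → d  (order 2)
  t: t → a → h → d  (order 4)
  p: p → a → r → d  (order 4)
Elements of order 4: {h, k, m, p, r, t}.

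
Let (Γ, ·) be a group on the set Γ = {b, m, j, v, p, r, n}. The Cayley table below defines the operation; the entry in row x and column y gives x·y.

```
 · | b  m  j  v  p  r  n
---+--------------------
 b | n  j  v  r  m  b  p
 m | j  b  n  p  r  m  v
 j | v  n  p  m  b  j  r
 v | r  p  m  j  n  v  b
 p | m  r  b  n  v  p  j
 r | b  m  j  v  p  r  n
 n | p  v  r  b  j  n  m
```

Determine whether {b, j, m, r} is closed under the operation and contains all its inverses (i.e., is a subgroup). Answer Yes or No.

m·j = n, which is not in {b, j, m, r}.
The subset is not closed under ·, so it is not a subgroup.

No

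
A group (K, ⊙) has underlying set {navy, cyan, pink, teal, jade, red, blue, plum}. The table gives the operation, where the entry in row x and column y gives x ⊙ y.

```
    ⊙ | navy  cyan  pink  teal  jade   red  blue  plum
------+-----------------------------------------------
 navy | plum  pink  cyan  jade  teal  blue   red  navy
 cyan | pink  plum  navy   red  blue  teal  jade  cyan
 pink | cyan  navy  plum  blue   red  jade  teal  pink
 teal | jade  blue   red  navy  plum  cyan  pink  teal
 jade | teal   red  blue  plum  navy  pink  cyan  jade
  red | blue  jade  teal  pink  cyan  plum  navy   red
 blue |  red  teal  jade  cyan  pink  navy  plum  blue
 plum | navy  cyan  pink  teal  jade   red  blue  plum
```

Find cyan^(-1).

First locate the identity: row plum matches the header, so plum is the identity.
Scan row cyan for plum: cyan ⊙ cyan = plum. Hence cyan^(-1) = cyan.

cyan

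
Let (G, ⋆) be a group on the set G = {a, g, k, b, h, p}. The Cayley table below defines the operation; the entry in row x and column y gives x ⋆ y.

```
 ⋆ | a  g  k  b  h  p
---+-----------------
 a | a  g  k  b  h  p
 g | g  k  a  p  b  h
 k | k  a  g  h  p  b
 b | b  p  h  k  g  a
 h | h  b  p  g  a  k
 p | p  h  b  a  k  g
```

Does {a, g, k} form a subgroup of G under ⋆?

{a, g, k} contains the identity a.
Checking products: every product of two elements of {a, g, k} (read from the table) lies in {a, g, k}, so the set is closed.
In a finite group, a nonempty closed subset is a subgroup. So {a, g, k} ≤ G.

Yes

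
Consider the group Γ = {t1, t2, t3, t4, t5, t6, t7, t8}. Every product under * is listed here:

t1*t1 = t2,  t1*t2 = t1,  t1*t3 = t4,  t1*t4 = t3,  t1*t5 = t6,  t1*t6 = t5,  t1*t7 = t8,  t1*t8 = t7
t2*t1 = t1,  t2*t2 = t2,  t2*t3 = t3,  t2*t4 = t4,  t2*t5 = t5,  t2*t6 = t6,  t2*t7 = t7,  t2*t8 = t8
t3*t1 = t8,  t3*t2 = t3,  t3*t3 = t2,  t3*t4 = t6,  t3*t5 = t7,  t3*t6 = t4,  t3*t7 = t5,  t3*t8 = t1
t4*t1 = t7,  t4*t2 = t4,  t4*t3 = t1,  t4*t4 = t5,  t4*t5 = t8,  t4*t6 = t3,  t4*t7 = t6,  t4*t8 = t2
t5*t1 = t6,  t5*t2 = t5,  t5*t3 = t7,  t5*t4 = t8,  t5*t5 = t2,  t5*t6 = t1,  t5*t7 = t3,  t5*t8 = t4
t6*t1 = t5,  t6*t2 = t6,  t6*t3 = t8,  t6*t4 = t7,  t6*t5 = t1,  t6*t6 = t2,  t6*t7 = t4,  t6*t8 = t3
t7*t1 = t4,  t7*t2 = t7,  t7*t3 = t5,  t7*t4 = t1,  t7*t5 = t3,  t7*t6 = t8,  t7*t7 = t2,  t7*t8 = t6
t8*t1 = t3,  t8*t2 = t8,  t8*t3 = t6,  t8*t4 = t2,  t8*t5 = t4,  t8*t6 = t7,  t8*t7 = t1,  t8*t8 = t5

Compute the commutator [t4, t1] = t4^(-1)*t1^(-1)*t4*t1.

t5

Identity is t2; from the table t4^(-1) = t8 and t1^(-1) = t1.
t8*t1 = t3
t3*t4 = t6
t6*t1 = t5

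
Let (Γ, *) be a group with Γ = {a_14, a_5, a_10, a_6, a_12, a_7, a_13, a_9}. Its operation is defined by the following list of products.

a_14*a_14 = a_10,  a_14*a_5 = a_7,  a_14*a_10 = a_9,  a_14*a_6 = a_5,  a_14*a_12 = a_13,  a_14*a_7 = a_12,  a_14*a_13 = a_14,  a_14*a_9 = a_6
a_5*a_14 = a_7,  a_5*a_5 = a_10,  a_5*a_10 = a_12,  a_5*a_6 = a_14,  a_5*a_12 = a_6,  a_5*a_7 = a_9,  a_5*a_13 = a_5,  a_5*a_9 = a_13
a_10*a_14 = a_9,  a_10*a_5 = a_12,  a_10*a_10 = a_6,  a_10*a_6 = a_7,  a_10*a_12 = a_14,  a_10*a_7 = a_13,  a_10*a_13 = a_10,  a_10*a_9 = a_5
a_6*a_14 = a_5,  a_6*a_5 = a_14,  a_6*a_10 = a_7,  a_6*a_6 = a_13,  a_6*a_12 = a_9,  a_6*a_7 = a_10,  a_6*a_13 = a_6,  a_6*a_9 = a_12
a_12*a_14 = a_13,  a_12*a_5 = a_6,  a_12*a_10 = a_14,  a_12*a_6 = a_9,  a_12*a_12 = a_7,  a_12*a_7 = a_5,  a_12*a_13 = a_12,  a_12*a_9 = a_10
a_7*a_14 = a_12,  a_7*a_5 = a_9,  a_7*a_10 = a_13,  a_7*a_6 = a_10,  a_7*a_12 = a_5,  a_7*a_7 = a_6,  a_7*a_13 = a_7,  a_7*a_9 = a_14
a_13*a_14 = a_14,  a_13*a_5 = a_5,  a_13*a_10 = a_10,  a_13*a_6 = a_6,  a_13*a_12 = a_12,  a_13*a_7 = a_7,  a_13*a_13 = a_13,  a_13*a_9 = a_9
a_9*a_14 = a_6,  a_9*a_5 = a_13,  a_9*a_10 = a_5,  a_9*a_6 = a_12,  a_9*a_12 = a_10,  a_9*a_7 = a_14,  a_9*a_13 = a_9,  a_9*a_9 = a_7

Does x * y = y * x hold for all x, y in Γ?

Yes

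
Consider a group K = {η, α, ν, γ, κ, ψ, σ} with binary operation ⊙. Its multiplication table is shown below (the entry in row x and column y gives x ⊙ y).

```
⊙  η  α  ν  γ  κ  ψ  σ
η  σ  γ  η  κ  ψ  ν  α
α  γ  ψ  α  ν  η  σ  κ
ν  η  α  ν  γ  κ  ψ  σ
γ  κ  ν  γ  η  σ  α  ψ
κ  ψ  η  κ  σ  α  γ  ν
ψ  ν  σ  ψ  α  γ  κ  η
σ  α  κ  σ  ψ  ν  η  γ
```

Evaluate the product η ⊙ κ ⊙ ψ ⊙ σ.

η ⊙ κ = ψ
ψ ⊙ ψ = κ
κ ⊙ σ = ν

ν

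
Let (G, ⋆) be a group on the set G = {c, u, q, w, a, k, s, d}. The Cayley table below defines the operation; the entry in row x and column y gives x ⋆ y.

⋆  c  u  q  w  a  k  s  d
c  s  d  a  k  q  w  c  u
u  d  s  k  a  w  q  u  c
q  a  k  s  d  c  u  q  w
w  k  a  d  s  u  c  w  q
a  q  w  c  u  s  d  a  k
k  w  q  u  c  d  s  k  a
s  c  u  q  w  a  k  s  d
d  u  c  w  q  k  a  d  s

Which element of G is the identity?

s

The identity e satisfies e ⋆ x = x for all x, so its row in the table reproduces the column headers.
Row s reads: c, u, q, w, a, k, s, d — exactly the header order. So s is the identity.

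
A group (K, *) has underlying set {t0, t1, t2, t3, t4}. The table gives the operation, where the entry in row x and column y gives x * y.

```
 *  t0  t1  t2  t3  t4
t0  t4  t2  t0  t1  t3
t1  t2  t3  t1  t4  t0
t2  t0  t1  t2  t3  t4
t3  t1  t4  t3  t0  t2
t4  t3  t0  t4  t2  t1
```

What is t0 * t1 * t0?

t0

t0 * t1 = t2
t2 * t0 = t0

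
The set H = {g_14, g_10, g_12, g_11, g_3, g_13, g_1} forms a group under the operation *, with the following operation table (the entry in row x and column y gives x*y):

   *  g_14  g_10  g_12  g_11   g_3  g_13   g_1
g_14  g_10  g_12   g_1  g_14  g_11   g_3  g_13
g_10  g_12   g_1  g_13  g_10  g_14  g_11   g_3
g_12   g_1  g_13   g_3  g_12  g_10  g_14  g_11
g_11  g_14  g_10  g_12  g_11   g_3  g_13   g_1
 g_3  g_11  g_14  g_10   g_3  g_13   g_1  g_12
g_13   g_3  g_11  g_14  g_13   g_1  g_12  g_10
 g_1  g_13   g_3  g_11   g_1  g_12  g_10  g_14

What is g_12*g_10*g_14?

g_3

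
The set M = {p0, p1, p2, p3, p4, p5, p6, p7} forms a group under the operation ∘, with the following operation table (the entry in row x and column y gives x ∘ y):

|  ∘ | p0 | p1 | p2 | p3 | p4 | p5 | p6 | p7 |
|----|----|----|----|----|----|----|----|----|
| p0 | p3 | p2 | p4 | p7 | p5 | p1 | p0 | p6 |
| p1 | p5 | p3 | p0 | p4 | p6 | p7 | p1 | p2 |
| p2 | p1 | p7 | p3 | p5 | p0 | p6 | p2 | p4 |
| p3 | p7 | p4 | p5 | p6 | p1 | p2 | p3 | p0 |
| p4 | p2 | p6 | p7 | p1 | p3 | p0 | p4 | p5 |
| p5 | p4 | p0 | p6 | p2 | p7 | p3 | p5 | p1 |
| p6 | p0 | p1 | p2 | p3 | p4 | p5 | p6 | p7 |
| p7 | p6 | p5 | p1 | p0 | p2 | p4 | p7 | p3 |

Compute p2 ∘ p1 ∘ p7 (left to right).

p3

p2 ∘ p1 = p7
p7 ∘ p7 = p3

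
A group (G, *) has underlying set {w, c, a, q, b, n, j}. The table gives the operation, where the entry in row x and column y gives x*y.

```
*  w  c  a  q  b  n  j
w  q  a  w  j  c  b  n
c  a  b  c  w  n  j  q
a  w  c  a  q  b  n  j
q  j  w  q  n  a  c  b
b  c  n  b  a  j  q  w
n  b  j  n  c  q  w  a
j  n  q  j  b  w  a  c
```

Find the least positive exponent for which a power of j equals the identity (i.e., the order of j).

The identity element is a (its row matches the header).
j^1 = j
j^2 = j*j = c
j^3 = c*j = q
j^4 = q*j = b
j^5 = b*j = w
j^6 = w*j = n
j^7 = n*j = a
The first power of j equal to the identity is j^7, so ord(j) = 7.

7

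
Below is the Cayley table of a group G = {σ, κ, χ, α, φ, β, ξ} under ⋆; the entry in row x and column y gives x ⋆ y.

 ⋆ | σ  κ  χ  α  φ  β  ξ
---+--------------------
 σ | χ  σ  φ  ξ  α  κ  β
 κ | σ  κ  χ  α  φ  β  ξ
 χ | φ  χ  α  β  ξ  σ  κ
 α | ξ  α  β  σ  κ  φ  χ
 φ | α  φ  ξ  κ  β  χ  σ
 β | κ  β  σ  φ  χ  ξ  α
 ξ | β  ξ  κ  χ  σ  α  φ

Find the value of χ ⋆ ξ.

κ

Read row χ, column ξ: χ ⋆ ξ = κ.
(Structurally, G here is isomorphic to the cyclic group Z_7.)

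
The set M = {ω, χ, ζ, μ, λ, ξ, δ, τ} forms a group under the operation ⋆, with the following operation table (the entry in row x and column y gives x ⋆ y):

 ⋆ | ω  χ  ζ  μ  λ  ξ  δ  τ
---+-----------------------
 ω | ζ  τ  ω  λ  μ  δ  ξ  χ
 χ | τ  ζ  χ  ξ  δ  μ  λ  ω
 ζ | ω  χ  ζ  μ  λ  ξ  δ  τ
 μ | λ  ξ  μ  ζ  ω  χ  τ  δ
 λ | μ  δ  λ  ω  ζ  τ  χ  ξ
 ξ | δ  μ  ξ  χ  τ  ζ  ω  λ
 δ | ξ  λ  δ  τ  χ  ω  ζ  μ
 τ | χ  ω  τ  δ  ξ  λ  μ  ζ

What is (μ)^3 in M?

μ^1 = μ
μ^2 = μ ⋆ μ = ζ
μ^3 = ζ ⋆ μ = μ

μ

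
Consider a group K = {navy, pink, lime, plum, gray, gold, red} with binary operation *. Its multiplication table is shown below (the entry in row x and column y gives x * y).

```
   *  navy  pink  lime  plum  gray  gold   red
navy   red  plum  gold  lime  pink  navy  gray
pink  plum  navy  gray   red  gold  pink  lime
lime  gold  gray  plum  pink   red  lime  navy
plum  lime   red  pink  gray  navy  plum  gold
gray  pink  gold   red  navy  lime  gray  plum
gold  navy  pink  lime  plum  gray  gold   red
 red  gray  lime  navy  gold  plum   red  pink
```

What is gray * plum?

navy

Read row gray, column plum: gray * plum = navy.
(Structurally, K here is isomorphic to the cyclic group Z_7.)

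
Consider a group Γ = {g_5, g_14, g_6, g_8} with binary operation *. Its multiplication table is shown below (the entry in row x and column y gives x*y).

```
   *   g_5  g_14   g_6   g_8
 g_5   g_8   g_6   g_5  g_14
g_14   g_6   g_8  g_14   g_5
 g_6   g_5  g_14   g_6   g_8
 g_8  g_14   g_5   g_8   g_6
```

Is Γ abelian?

Yes

Check whether the table is symmetric across its main diagonal.
Every entry (row x, col y) equals the entry (row y, col x), so Γ is abelian.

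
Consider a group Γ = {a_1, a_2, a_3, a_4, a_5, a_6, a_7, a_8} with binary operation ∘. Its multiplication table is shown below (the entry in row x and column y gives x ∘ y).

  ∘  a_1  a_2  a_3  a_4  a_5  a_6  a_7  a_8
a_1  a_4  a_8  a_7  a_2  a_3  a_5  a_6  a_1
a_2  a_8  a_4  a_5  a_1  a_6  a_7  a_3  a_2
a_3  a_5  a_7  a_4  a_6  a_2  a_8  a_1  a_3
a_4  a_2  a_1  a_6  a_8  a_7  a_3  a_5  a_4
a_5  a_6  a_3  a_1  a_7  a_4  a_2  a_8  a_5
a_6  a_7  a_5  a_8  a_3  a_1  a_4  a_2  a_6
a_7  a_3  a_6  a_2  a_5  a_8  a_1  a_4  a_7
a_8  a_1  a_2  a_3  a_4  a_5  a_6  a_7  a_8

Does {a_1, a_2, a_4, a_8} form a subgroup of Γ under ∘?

Yes

{a_1, a_2, a_4, a_8} contains the identity a_8.
Checking products: every product of two elements of {a_1, a_2, a_4, a_8} (read from the table) lies in {a_1, a_2, a_4, a_8}, so the set is closed.
In a finite group, a nonempty closed subset is a subgroup. So {a_1, a_2, a_4, a_8} ≤ Γ.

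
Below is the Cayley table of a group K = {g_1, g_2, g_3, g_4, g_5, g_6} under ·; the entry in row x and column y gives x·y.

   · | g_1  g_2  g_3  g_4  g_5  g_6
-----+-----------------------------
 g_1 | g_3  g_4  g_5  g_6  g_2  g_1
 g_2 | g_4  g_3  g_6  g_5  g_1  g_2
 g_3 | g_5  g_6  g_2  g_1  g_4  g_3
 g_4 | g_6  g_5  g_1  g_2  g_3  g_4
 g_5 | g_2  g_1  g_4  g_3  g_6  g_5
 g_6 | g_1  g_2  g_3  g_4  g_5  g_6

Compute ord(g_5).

2

The identity element is g_6 (its row matches the header).
g_5^1 = g_5
g_5^2 = g_5·g_5 = g_6
The first power of g_5 equal to the identity is g_5^2, so ord(g_5) = 2.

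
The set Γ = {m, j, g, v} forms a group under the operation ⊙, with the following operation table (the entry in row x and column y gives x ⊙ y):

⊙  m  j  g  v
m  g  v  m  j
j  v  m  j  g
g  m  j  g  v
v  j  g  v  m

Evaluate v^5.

v^1 = v
v^2 = v ⊙ v = m
v^3 = m ⊙ v = j
v^4 = j ⊙ v = g
v^5 = g ⊙ v = v

v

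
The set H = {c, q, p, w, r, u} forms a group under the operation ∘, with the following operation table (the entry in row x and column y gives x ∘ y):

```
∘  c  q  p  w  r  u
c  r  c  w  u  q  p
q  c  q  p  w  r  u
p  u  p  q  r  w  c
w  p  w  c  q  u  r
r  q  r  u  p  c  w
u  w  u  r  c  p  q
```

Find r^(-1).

c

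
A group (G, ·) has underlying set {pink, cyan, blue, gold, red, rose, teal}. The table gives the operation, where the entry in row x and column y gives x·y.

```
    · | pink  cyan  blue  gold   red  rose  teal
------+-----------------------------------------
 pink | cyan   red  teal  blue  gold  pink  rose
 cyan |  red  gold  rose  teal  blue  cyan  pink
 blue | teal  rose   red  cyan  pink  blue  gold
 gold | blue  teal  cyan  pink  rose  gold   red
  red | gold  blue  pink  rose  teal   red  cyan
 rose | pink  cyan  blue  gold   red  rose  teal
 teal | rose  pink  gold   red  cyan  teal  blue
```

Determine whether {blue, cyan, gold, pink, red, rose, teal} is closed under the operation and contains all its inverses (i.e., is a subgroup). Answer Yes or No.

Yes

{blue, cyan, gold, pink, red, rose, teal} contains the identity rose.
Checking products: every product of two elements of {blue, cyan, gold, pink, red, rose, teal} (read from the table) lies in {blue, cyan, gold, pink, red, rose, teal}, so the set is closed.
In a finite group, a nonempty closed subset is a subgroup. So {blue, cyan, gold, pink, red, rose, teal} ≤ G.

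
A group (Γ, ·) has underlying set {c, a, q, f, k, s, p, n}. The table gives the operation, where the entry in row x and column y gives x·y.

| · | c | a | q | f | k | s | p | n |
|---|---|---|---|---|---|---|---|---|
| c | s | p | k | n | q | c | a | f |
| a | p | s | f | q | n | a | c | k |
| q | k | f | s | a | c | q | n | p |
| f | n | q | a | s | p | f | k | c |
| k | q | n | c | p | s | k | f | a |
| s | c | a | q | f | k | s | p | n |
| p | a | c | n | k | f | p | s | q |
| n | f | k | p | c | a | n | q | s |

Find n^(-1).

First locate the identity: row s matches the header, so s is the identity.
Scan row n for s: n·n = s. Hence n^(-1) = n.

n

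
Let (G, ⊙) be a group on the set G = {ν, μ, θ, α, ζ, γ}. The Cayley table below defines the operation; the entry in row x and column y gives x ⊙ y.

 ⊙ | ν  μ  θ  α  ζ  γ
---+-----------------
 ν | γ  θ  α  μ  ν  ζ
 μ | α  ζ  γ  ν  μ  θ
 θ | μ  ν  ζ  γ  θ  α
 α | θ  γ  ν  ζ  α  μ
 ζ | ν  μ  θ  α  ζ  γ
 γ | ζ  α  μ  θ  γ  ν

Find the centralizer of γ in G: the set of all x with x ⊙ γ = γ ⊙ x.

{γ, ζ, ν}

Compare row γ with column γ entry by entry.
ν ⊙ γ = ζ = γ ⊙ ν, so ν commutes with γ.
μ ⊙ γ = θ but γ ⊙ μ = α, so μ does not.
Collecting the elements that commute with γ: C(γ) = {γ, ζ, ν}.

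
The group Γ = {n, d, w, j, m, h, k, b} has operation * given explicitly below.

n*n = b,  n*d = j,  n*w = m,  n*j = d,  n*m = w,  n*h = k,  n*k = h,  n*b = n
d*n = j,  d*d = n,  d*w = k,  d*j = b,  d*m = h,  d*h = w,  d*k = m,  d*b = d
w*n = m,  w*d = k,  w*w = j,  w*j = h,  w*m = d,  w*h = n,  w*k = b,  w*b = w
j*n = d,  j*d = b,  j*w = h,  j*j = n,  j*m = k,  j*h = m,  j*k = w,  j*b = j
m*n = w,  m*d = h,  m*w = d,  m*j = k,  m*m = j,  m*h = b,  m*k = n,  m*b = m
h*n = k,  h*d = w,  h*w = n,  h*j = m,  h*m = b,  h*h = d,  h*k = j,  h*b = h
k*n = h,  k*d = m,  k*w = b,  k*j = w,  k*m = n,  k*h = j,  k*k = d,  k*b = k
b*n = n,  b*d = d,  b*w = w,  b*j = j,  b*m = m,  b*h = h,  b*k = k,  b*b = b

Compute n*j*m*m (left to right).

b

n*j = d
d*m = h
h*m = b
(Structurally, Γ here is isomorphic to the cyclic group Z_8.)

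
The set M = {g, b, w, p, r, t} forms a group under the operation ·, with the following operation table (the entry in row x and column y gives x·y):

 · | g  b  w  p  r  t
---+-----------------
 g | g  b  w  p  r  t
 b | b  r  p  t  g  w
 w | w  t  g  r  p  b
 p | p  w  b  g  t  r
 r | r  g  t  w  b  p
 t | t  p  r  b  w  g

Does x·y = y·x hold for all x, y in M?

b·p = t but p·b = w.
Since b and p do not commute, M is not abelian.

No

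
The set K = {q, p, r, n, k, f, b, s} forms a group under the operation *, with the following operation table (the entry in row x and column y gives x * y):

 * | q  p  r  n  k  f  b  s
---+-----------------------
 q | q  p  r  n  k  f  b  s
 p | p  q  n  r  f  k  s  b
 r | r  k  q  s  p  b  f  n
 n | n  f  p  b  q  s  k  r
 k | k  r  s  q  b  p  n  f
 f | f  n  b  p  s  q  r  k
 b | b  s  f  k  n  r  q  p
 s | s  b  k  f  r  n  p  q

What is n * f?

s

Read row n, column f: n * f = s.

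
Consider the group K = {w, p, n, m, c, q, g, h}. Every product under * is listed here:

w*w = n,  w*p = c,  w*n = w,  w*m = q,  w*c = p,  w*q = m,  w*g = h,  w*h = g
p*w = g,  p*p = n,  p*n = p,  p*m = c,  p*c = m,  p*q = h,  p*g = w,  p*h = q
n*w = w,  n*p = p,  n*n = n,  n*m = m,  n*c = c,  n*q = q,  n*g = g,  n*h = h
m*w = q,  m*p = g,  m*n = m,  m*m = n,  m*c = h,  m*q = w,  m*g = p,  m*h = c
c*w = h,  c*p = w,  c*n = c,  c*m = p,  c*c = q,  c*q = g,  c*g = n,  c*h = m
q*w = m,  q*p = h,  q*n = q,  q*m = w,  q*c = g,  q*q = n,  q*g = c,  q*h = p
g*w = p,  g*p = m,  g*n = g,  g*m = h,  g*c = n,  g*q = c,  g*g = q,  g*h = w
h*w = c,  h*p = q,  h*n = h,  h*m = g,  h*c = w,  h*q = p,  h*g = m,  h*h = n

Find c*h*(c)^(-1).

p

The identity is n. In row c, the entry n sits in column g, so c^(-1) = g.
c*h = m
m*g = p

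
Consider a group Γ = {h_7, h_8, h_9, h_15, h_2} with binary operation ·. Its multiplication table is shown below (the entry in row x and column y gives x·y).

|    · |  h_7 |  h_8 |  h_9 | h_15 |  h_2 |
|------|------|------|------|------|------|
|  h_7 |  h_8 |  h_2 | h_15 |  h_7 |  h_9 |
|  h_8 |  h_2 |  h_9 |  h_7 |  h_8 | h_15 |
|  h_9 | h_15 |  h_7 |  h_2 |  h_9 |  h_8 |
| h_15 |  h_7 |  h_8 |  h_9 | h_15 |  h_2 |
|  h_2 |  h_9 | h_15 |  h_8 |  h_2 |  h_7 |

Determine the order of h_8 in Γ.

The identity element is h_15 (its row matches the header).
h_8^1 = h_8
h_8^2 = h_8·h_8 = h_9
h_8^3 = h_9·h_8 = h_7
h_8^4 = h_7·h_8 = h_2
h_8^5 = h_2·h_8 = h_15
The first power of h_8 equal to the identity is h_8^5, so ord(h_8) = 5.

5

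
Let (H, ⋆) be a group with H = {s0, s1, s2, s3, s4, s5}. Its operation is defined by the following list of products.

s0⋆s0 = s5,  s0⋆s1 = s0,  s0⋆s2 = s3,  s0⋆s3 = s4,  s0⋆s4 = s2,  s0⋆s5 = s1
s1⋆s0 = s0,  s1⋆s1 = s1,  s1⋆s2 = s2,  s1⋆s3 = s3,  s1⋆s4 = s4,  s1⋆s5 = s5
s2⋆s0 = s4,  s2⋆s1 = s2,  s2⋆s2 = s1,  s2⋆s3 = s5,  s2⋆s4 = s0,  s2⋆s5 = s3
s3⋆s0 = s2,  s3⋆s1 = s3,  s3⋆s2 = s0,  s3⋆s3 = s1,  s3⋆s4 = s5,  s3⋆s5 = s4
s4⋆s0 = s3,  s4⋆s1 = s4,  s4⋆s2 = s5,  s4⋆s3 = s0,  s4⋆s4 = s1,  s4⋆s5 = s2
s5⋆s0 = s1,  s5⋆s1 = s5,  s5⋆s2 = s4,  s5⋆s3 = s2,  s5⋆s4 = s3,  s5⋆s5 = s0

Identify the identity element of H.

s1

The identity e satisfies e ⋆ x = x for all x, so its row in the table reproduces the column headers.
Row s1 reads: s0, s1, s2, s3, s4, s5 — exactly the header order. So s1 is the identity.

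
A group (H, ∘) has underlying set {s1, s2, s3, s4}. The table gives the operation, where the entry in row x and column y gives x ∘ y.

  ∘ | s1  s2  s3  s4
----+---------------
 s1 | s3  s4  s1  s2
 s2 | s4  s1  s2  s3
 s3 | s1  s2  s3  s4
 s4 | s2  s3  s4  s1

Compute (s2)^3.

s4

s2^1 = s2
s2^2 = s2 ∘ s2 = s1
s2^3 = s1 ∘ s2 = s4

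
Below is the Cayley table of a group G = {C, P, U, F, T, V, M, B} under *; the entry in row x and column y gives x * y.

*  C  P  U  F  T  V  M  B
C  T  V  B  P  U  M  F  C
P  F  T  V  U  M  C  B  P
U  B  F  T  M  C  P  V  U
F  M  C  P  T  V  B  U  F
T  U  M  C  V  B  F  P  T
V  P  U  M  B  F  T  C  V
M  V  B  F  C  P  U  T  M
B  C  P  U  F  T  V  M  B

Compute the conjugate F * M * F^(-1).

P

The identity is B. In row F, the entry B sits in column V, so F^(-1) = V.
F * M = U
U * V = P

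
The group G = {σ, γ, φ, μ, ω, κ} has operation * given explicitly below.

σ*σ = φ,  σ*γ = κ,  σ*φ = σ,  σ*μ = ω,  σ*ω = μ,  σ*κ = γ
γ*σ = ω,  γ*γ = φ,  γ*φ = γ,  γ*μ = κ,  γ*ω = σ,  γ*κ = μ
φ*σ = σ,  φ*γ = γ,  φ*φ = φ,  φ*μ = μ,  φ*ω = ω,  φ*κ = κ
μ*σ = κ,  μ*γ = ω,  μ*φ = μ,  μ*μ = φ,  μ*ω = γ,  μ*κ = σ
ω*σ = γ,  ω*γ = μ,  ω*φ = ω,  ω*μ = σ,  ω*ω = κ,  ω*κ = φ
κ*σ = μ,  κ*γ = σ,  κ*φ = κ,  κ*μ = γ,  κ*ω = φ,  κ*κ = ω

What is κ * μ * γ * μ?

μ

κ * μ = γ
γ * γ = φ
φ * μ = μ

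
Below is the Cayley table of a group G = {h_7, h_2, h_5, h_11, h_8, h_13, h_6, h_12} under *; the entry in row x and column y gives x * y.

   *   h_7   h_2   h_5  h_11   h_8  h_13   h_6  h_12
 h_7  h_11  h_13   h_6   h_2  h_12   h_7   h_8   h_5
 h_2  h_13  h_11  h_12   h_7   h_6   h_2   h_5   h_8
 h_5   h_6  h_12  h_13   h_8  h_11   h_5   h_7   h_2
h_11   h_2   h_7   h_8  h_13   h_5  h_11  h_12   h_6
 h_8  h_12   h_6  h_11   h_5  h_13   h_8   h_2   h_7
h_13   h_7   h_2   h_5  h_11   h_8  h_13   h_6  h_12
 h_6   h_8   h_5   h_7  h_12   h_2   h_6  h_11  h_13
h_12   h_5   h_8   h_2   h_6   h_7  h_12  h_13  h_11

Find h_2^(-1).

h_7

First locate the identity: row h_13 matches the header, so h_13 is the identity.
Scan row h_2 for h_13: h_2 * h_7 = h_13. Hence h_2^(-1) = h_7.
(Structurally, G here is isomorphic to Z_2 x Z_4.)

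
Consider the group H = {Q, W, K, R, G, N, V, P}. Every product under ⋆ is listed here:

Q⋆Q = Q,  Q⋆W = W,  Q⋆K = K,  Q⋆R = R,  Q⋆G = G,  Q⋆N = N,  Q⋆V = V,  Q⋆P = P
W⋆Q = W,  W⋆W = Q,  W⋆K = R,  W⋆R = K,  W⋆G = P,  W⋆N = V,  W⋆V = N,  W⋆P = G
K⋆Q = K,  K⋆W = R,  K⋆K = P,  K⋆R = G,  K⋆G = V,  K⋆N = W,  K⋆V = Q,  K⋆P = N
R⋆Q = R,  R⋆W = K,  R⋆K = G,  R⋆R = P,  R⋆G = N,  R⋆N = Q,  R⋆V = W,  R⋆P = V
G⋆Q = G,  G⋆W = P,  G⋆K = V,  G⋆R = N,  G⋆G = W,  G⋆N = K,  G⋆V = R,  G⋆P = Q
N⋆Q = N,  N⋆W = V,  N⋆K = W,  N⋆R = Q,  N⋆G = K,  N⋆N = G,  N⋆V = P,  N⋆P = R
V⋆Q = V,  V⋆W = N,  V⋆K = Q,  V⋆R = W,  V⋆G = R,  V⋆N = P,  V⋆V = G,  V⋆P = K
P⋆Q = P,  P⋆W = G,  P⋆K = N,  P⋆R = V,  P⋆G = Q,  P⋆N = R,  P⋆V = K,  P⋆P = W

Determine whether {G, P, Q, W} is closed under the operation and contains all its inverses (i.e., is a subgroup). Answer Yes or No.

{G, P, Q, W} contains the identity Q.
Checking products: every product of two elements of {G, P, Q, W} (read from the table) lies in {G, P, Q, W}, so the set is closed.
In a finite group, a nonempty closed subset is a subgroup. So {G, P, Q, W} ≤ H.

Yes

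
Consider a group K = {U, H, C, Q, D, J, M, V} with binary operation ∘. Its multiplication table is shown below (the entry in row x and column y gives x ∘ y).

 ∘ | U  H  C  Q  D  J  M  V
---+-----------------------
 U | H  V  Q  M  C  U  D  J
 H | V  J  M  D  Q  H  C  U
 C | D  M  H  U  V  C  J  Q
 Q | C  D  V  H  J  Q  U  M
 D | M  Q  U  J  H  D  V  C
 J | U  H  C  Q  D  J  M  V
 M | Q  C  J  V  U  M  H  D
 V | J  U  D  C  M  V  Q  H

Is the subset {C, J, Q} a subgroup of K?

No

C ∘ C = H, which is not in {C, J, Q}.
The subset is not closed under ∘, so it is not a subgroup.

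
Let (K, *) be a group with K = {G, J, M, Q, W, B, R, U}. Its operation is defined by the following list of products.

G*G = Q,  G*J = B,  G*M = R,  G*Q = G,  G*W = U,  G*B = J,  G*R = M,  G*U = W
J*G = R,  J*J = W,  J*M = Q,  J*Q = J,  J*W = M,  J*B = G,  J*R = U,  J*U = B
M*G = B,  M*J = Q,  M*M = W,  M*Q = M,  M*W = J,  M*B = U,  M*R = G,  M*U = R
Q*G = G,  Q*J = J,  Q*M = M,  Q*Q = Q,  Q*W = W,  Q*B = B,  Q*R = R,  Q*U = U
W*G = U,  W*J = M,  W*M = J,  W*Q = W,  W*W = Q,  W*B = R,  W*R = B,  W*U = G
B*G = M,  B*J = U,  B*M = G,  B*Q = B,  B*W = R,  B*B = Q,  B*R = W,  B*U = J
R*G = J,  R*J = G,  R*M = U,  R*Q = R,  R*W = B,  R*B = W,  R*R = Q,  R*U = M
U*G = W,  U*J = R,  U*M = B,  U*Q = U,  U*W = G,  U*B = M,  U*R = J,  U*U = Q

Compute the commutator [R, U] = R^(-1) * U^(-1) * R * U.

W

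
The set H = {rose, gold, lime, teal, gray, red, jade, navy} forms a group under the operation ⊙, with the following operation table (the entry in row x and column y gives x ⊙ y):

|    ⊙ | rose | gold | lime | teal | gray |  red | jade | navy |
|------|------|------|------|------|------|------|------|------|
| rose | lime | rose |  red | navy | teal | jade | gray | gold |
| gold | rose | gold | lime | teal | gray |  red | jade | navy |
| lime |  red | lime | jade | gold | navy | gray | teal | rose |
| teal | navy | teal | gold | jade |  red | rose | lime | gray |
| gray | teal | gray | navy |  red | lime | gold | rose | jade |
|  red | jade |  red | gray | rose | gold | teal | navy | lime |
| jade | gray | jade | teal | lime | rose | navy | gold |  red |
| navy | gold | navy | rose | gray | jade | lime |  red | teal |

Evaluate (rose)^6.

teal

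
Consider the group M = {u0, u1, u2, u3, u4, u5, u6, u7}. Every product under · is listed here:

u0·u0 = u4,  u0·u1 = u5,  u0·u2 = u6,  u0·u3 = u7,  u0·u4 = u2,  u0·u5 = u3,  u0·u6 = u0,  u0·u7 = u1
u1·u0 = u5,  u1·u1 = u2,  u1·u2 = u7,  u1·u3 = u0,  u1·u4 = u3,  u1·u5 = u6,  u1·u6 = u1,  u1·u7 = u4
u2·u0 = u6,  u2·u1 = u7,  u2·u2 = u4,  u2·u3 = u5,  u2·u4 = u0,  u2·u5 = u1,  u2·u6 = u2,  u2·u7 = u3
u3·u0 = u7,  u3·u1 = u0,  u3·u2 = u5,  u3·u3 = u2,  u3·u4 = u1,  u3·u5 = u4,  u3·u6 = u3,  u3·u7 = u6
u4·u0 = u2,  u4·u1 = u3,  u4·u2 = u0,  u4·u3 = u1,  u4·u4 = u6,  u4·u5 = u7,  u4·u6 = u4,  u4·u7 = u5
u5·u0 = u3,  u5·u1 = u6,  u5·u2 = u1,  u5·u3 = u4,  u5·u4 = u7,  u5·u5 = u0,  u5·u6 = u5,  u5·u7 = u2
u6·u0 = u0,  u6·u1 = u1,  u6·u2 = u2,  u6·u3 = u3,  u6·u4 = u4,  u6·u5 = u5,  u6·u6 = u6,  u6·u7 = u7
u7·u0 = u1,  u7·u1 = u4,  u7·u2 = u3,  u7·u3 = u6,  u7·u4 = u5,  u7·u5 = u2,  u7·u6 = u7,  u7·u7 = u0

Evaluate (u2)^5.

u2

u2^1 = u2
u2^2 = u2·u2 = u4
u2^3 = u4·u2 = u0
u2^4 = u0·u2 = u6
u2^5 = u6·u2 = u2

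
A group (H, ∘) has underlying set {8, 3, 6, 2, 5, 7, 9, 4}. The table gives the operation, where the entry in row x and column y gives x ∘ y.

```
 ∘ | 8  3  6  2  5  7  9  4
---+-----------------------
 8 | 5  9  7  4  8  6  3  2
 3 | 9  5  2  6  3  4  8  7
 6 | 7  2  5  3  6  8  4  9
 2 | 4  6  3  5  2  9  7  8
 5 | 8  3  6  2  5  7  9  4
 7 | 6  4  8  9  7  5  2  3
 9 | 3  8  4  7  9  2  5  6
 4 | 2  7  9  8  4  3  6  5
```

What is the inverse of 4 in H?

4

First locate the identity: row 5 matches the header, so 5 is the identity.
Scan row 4 for 5: 4 ∘ 4 = 5. Hence 4^(-1) = 4.
(Structurally, H here is isomorphic to the elementary abelian group (Z_2)^3.)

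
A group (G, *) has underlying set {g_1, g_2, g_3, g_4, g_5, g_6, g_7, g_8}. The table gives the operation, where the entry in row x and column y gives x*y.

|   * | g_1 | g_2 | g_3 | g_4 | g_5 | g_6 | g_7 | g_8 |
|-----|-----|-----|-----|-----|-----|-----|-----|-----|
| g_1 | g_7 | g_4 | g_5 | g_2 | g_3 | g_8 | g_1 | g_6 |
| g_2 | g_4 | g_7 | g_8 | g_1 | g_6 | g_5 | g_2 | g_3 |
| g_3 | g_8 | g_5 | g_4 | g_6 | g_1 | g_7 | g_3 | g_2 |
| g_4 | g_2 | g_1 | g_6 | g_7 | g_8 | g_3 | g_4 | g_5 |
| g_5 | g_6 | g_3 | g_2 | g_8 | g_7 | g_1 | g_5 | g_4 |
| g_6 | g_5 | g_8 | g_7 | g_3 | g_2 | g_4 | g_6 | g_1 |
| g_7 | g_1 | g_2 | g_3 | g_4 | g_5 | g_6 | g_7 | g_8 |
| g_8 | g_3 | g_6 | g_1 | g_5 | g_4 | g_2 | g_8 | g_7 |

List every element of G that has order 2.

{g_1, g_2, g_4, g_5, g_8}

Identity is g_7. Compute the order of each non-identity element by repeated multiplication:
  g_1: g_1 → g_7  (order 2)
  g_2: g_2 → g_7  (order 2)
  g_3: g_3 → g_4 → g_6 → g_7  (order 4)
  g_4: g_4 → g_7  (order 2)
  g_5: g_5 → g_7  (order 2)
  g_6: g_6 → g_4 → g_3 → g_7  (order 4)
  g_8: g_8 → g_7  (order 2)
Elements of order 2: {g_1, g_2, g_4, g_5, g_8}.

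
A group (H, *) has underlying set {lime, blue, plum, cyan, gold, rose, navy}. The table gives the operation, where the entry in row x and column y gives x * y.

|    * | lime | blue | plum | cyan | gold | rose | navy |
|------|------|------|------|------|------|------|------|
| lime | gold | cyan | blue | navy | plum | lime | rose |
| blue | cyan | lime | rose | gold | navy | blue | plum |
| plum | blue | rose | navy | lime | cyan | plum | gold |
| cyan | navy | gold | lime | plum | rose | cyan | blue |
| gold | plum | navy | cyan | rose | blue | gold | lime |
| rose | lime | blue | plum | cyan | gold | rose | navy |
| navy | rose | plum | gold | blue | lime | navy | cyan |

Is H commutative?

Yes

Check whether the table is symmetric across its main diagonal.
Every entry (row x, col y) equals the entry (row y, col x), so H is abelian.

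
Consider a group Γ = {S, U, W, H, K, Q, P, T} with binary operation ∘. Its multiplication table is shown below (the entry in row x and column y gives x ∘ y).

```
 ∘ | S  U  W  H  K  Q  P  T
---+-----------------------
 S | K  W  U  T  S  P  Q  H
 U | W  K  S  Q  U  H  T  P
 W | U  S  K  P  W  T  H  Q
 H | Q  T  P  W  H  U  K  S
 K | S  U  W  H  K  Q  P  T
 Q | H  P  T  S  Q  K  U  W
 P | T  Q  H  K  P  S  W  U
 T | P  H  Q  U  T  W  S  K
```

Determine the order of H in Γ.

4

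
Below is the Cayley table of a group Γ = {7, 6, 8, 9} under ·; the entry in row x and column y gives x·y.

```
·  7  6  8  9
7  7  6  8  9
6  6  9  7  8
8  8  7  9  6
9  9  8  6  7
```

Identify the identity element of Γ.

The identity e satisfies e·x = x for all x, so its row in the table reproduces the column headers.
Row 7 reads: 7, 6, 8, 9 — exactly the header order. So 7 is the identity.

7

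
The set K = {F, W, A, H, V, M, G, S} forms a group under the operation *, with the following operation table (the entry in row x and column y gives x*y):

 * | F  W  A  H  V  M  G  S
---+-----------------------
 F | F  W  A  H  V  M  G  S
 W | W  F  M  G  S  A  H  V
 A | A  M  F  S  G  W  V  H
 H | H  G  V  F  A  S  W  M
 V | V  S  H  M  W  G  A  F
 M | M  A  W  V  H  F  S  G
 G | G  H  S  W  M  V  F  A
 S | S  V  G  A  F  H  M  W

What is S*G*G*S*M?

S*G = M
M*G = S
S*S = W
W*M = A

A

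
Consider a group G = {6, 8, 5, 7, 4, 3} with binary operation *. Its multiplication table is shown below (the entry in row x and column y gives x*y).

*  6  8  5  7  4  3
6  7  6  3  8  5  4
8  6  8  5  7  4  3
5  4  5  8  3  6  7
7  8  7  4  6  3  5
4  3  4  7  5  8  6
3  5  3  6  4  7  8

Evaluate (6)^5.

6^1 = 6
6^2 = 6*6 = 7
6^3 = 7*6 = 8
6^4 = 8*6 = 6
6^5 = 6*6 = 7
(Structurally, G here is isomorphic to the symmetric group S_3.)

7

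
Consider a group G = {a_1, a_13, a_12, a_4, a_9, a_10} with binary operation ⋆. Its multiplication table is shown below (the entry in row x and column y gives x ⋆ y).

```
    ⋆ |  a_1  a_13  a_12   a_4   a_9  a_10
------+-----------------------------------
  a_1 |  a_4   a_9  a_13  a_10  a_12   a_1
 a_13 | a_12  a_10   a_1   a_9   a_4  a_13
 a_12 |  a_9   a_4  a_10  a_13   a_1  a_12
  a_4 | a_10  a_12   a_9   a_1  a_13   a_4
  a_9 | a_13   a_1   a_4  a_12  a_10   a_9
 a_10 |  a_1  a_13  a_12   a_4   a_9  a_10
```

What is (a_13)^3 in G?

a_13

a_13^1 = a_13
a_13^2 = a_13 ⋆ a_13 = a_10
a_13^3 = a_10 ⋆ a_13 = a_13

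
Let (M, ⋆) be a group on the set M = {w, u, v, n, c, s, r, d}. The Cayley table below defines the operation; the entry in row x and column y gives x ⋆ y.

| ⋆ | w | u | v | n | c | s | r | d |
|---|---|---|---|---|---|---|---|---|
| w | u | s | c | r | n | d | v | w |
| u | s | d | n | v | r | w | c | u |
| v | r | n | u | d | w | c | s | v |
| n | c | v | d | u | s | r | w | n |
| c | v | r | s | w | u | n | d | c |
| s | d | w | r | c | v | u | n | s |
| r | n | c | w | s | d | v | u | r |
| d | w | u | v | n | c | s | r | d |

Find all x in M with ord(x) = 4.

Identity is d. Compute the order of each non-identity element by repeated multiplication:
  w: w → u → s → d  (order 4)
  u: u → d  (order 2)
  v: v → u → n → d  (order 4)
  n: n → u → v → d  (order 4)
  c: c → u → r → d  (order 4)
  s: s → u → w → d  (order 4)
  r: r → u → c → d  (order 4)
Elements of order 4: {c, n, r, s, v, w}.

{c, n, r, s, v, w}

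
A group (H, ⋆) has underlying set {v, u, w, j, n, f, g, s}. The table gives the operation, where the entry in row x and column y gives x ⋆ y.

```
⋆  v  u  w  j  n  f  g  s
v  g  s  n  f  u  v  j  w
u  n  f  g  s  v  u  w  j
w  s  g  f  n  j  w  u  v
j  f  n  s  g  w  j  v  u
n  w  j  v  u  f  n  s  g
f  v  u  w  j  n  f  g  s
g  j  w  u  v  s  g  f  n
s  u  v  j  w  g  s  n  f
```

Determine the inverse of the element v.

j

First locate the identity: row f matches the header, so f is the identity.
Scan row v for f: v ⋆ j = f. Hence v^(-1) = j.
(Structurally, H here is isomorphic to the dihedral group D_4.)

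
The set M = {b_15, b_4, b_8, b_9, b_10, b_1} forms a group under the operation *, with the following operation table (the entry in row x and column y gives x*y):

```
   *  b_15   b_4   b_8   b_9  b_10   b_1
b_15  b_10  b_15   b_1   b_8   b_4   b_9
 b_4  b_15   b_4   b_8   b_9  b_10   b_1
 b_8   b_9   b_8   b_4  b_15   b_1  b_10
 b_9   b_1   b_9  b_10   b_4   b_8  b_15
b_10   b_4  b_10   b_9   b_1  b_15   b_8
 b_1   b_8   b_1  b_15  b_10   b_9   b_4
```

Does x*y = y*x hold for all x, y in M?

b_15*b_8 = b_1 but b_8*b_15 = b_9.
Since b_15 and b_8 do not commute, M is not abelian.

No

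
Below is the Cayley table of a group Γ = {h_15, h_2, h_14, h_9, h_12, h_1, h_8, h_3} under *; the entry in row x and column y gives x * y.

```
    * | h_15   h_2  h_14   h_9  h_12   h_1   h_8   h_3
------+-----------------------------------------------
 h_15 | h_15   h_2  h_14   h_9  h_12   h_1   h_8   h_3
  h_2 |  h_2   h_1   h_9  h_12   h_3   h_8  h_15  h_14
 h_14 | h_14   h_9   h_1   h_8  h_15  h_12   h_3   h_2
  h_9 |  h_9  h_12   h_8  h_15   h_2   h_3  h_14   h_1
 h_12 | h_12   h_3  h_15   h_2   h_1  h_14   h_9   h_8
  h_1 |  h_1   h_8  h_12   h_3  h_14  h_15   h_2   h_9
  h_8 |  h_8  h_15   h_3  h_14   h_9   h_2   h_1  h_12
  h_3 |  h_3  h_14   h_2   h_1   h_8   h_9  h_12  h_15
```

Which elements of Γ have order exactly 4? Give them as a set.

{h_12, h_14, h_2, h_8}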